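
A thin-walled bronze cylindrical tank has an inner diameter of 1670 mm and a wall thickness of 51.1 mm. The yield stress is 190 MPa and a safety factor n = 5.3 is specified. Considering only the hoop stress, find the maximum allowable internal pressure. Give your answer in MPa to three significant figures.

p_allow = 2.19 MPa

σ_allow = 190/5.3 = 35.85 MPa.
σ_h = pD/(2t) → p_allow = 2σ_allow t/D = 2×35.85×51.1/1670 = 2.194 MPa.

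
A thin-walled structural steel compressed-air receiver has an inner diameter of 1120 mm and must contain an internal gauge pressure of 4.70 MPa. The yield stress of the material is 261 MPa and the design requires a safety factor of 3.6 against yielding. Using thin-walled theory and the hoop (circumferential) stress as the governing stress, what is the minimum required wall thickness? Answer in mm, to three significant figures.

σ_allow = 261/3.6 = 72.50 MPa.
Hoop stress σ_h = pD/(2t), so t = pD/(2σ_allow) = 4.70×1120/(2×72.50) = 36.30 mm.

t = 36.3 mm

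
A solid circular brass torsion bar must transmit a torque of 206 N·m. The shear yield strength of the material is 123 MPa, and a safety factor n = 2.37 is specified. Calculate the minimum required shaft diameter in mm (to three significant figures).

d = 27.2 mm

Allowable shear stress τ_allow = 123/2.37 = 51.90 MPa.
For a solid shaft τ = 16T/(πd³), so d³ = 16T/(π τ_allow) = 16×206000/(π×51.90) = 20220 mm³.
d = (20220)^(1/3) = 27.24 mm.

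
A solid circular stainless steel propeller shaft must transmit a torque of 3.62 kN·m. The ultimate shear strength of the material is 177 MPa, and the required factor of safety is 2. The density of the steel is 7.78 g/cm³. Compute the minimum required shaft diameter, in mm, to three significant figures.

d = 59.3 mm

Allowable shear stress τ_allow = 177/2 = 88.50 MPa.
For a solid shaft τ = 16T/(πd³), so d³ = 16T/(π τ_allow) = 16×3620000/(π×88.50) = 208300 mm³.
d = (208300)^(1/3) = 59.28 mm.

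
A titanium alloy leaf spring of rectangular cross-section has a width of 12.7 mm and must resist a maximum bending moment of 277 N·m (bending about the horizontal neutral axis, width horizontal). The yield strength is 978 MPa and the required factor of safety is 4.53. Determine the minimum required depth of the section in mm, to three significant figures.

σ_allow = 978/4.53 = 215.9 MPa.
For a rectangular section σ = 6M/(bh²), so h² = 6M/(b σ_allow) = 6×277000/(12.7×215.9) = 606.2 mm².
h = 24.62 mm.

h = 24.6 mm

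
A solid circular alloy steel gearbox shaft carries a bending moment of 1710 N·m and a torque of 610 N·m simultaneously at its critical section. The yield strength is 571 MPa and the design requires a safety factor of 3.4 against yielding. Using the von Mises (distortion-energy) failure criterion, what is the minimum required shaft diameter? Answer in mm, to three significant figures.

σ_allow = σ_y/n = 571/3.4 = 167.9 MPa.
For a solid shaft σ_b = 32M/(πd³) and τ = 16T/(πd³), so the von Mises stress is σ' = (16/πd³)·√(4M²+3T²).
√(4M²+3T²) = √(4×(1.710×10^6)² + 3×(610000)²) = 3.579×10^6 N·mm.
d³ = 16×3.579×10^6/(π×167.9) = 108600 mm³.
d = 47.70 mm.

d = 47.7 mm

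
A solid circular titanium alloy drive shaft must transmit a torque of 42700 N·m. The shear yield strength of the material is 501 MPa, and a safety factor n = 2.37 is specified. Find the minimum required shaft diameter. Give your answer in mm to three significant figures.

Allowable shear stress τ_allow = 501/2.37 = 211.4 MPa.
For a solid shaft τ = 16T/(πd³), so d³ = 16T/(π τ_allow) = 16×4.2700×10^7/(π×211.4) = 1.029×10^6 mm³.
d = (1.029×10^6)^(1/3) = 100.9 mm.

d = 101 mm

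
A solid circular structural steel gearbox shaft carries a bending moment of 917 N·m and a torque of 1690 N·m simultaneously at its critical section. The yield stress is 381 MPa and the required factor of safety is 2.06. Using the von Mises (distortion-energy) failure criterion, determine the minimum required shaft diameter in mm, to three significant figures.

d = 45.6 mm

σ_allow = σ_y/n = 381/2.06 = 185.0 MPa.
For a solid shaft σ_b = 32M/(πd³) and τ = 16T/(πd³), so the von Mises stress is σ' = (16/πd³)·√(4M²+3T²).
√(4M²+3T²) = √(4×(917000)² + 3×(1.690×10^6)²) = 3.454×10^6 N·mm.
d³ = 16×3.454×10^6/(π×185.0) = 95120 mm³.
d = 45.65 mm.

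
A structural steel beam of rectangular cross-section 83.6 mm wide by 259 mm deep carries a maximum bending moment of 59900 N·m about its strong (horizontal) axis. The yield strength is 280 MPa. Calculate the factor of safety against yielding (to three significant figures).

n = 4.37

Section modulus S = bh²/6 = 83.6×259²/6 = 934700 mm³.
σ = M/S = 5.9900×10^7/934700 = 64.09 MPa.
n = 280/64.09 = 4.369.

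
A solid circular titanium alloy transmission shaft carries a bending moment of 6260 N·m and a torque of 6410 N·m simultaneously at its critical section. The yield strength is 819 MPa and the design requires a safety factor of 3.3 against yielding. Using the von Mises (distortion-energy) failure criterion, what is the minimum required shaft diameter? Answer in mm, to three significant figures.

d = 70.0 mm

σ_allow = σ_y/n = 819/3.3 = 248.2 MPa.
For a solid shaft σ_b = 32M/(πd³) and τ = 16T/(πd³), so the von Mises stress is σ' = (16/πd³)·√(4M²+3T²).
√(4M²+3T²) = √(4×(6.260×10^6)² + 3×(6.410×10^6)²) = 1.673×10^7 N·mm.
d³ = 16×1.673×10^7/(π×248.2) = 343400 mm³.
d = 70.03 mm.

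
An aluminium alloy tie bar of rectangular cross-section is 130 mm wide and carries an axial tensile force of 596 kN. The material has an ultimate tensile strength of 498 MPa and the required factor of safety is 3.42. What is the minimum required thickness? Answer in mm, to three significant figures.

σ_allow = 498/3.42 = 145.6 MPa.
Required area A = F/σ_allow = 596000/145.6 = 4093 mm².
t = A/w = 4093/130 = 31.48 mm.

t = 31.5 mm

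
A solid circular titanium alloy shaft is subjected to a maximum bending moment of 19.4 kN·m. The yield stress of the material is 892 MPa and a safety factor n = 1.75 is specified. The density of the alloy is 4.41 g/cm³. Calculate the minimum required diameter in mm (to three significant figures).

d = 72.9 mm

σ_allow = 892/1.75 = 509.7 MPa.
For a solid circular section σ = 32M/(πd³), so d³ = 32M/(π σ_allow) = 32×1.9400×10^7/(π×509.7) = 387700 mm³.
d = 72.92 mm.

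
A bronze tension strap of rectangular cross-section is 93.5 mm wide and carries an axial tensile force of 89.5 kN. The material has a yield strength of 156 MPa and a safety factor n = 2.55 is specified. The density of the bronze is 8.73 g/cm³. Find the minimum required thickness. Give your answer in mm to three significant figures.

σ_allow = 156/2.55 = 61.18 MPa.
Required area A = F/σ_allow = 89500/61.18 = 1463 mm².
t = A/w = 1463/93.5 = 15.65 mm.

t = 15.6 mm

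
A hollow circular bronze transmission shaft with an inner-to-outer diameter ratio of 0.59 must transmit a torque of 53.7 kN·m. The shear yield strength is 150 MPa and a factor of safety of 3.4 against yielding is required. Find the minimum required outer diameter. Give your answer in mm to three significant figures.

d_o = 192 mm

τ_allow = 150/3.4 = 44.12 MPa.
For a hollow shaft τ = 16T/[πd_o³(1−k⁴)] with k = 0.59, so 1−k⁴ = 0.8788.
d_o³ = 16T/[π τ_allow (1−k⁴)] = 16×5.3700×10^7/(π×44.12×0.8788) = 7.054×10^6 mm³.
d_o = 191.8 mm.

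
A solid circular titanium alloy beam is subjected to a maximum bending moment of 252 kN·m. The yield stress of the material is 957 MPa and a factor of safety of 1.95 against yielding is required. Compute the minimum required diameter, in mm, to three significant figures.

σ_allow = 957/1.95 = 490.8 MPa.
For a solid circular section σ = 32M/(πd³), so d³ = 32M/(π σ_allow) = 32×2.5200×10^8/(π×490.8) = 5.230×10^6 mm³.
d = 173.6 mm.

d = 174 mm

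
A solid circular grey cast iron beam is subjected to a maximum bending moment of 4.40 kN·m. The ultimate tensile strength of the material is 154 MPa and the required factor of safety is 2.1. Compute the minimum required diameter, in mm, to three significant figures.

d = 84.9 mm

σ_allow = 154/2.1 = 73.33 MPa.
For a solid circular section σ = 32M/(πd³), so d³ = 32M/(π σ_allow) = 32×4400000/(π×73.33) = 611200 mm³.
d = 84.86 mm.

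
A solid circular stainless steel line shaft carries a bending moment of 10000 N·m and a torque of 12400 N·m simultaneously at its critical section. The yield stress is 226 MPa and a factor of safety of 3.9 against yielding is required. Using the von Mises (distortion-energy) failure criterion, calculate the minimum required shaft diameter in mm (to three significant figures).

d = 137 mm

σ_allow = σ_y/n = 226/3.9 = 57.95 MPa.
For a solid shaft σ_b = 32M/(πd³) and τ = 16T/(πd³), so the von Mises stress is σ' = (16/πd³)·√(4M²+3T²).
√(4M²+3T²) = √(4×(1.000×10^7)² + 3×(1.240×10^7)²) = 2.935×10^7 N·mm.
d³ = 16×2.935×10^7/(π×57.95) = 2.579×10^6 mm³.
d = 137.1 mm.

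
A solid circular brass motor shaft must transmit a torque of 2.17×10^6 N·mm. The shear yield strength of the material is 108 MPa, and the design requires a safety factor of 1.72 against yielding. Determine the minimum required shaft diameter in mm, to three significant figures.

Allowable shear stress τ_allow = 108/1.72 = 62.79 MPa.
For a solid shaft τ = 16T/(πd³), so d³ = 16T/(π τ_allow) = 16×2170000/(π×62.79) = 176000 mm³.
d = (176000)^(1/3) = 56.04 mm.

d = 56.0 mm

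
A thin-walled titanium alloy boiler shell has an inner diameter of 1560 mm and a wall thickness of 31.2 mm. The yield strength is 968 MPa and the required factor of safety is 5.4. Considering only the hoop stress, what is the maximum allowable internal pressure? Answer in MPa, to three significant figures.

p_allow = 7.17 MPa

σ_allow = 968/5.4 = 179.3 MPa.
σ_h = pD/(2t) → p_allow = 2σ_allow t/D = 2×179.3×31.2/1560 = 7.170 MPa.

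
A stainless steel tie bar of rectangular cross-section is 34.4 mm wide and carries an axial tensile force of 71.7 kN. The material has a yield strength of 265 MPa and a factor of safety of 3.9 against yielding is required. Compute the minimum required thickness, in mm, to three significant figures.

t = 30.7 mm

σ_allow = 265/3.9 = 67.95 MPa.
Required area A = F/σ_allow = 71700/67.95 = 1055 mm².
t = A/w = 1055/34.4 = 30.67 mm.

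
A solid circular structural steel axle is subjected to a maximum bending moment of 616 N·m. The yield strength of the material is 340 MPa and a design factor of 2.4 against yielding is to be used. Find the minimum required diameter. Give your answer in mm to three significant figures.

d = 35.4 mm

σ_allow = 340/2.4 = 141.7 MPa.
For a solid circular section σ = 32M/(πd³), so d³ = 32M/(π σ_allow) = 32×616000/(π×141.7) = 44290 mm³.
d = 35.38 mm.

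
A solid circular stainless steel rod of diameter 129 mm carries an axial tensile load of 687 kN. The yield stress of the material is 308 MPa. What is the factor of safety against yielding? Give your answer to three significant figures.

A = πd²/4 = 13070 mm².
σ = F/A = 687000/13070 = 52.56 MPa.
n = 308/52.56 = 5.860.

n = 5.86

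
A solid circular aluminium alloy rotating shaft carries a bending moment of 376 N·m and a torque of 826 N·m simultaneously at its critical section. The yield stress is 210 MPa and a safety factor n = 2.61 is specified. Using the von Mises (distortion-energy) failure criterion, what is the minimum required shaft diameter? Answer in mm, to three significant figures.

d = 46.8 mm

σ_allow = σ_y/n = 210/2.61 = 80.46 MPa.
For a solid shaft σ_b = 32M/(πd³) and τ = 16T/(πd³), so the von Mises stress is σ' = (16/πd³)·√(4M²+3T²).
√(4M²+3T²) = √(4×(376000)² + 3×(826000)²) = 1.616×10^6 N·mm.
d³ = 16×1.616×10^6/(π×80.46) = 102300 mm³.
d = 46.77 mm.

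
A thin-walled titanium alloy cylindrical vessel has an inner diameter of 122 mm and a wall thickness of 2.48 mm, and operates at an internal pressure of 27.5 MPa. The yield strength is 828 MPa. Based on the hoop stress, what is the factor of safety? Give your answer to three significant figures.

σ_h = pD/(2t) = 27.5×122/(2×2.48) = 676.4 MPa.
n = 828/676.4 = 1.224.

n = 1.22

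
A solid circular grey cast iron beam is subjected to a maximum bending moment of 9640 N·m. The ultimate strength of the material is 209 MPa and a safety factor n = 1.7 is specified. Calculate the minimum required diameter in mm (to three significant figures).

d = 92.8 mm

σ_allow = 209/1.7 = 122.9 MPa.
For a solid circular section σ = 32M/(πd³), so d³ = 32M/(π σ_allow) = 32×9640000/(π×122.9) = 798700 mm³.
d = 92.78 mm.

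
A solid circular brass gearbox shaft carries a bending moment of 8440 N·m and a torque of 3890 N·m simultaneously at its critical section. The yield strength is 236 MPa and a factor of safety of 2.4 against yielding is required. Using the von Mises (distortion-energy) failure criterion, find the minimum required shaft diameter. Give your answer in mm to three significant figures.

σ_allow = σ_y/n = 236/2.4 = 98.33 MPa.
For a solid shaft σ_b = 32M/(πd³) and τ = 16T/(πd³), so the von Mises stress is σ' = (16/πd³)·√(4M²+3T²).
√(4M²+3T²) = √(4×(8.440×10^6)² + 3×(3.890×10^6)²) = 1.818×10^7 N·mm.
d³ = 16×1.818×10^7/(π×98.33) = 941300 mm³.
d = 98.00 mm.

d = 98.0 mm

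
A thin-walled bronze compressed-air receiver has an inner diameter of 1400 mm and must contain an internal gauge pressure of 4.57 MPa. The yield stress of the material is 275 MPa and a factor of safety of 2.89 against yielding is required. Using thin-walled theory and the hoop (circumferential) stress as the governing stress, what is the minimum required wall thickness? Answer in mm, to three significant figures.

σ_allow = 275/2.89 = 95.16 MPa.
Hoop stress σ_h = pD/(2t), so t = pD/(2σ_allow) = 4.57×1400/(2×95.16) = 33.62 mm.

t = 33.6 mm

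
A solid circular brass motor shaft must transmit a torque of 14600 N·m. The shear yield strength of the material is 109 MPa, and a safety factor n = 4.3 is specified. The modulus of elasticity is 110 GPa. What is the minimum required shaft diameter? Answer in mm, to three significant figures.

d = 143 mm

Allowable shear stress τ_allow = 109/4.3 = 25.35 MPa.
For a solid shaft τ = 16T/(πd³), so d³ = 16T/(π τ_allow) = 16×1.4600×10^7/(π×25.35) = 2.933×10^6 mm³.
d = (2.933×10^6)^(1/3) = 143.1 mm.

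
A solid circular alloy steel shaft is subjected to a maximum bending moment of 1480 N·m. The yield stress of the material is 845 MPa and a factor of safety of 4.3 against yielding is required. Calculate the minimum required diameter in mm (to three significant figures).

σ_allow = 845/4.3 = 196.5 MPa.
For a solid circular section σ = 32M/(πd³), so d³ = 32M/(π σ_allow) = 32×1480000/(π×196.5) = 76710 mm³.
d = 42.49 mm.

d = 42.5 mm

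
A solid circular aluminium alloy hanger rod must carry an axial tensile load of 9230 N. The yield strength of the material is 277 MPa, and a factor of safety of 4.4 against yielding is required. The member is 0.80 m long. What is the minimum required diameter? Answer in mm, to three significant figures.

Allowable stress σ_allow = 277/4.4 = 62.95 MPa.
Required area A = F/σ_allow = 9230.0/62.95 = 146.6 mm².
A = πd²/4 → d = √(4A/π) = 13.66 mm.

d = 13.7 mm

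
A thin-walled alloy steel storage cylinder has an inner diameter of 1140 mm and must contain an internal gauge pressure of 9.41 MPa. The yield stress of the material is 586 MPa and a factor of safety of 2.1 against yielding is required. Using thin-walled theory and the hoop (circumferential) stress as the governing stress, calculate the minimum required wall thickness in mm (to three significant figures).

t = 19.2 mm

σ_allow = 586/2.1 = 279.0 MPa.
Hoop stress σ_h = pD/(2t), so t = pD/(2σ_allow) = 9.41×1140/(2×279.0) = 19.22 mm.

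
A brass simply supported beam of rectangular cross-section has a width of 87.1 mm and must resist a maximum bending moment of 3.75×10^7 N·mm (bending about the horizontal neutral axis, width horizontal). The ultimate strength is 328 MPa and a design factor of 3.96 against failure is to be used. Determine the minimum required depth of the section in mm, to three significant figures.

h = 177 mm

σ_allow = 328/3.96 = 82.83 MPa.
For a rectangular section σ = 6M/(bh²), so h² = 6M/(b σ_allow) = 6×3.7500×10^7/(87.1×82.83) = 31190 mm².
h = 176.6 mm.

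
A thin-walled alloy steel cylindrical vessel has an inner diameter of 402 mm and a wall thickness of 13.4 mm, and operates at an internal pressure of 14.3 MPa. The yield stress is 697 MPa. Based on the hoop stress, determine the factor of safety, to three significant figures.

σ_h = pD/(2t) = 14.3×402/(2×13.4) = 214.5 MPa.
n = 697/214.5 = 3.249.

n = 3.25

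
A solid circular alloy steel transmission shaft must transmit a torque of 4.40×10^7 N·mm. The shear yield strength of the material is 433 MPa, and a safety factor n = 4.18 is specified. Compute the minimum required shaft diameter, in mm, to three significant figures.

Allowable shear stress τ_allow = 433/4.18 = 103.6 MPa.
For a solid shaft τ = 16T/(πd³), so d³ = 16T/(π τ_allow) = 16×4.4000×10^7/(π×103.6) = 2.163×10^6 mm³.
d = (2.163×10^6)^(1/3) = 129.3 mm.

d = 129 mm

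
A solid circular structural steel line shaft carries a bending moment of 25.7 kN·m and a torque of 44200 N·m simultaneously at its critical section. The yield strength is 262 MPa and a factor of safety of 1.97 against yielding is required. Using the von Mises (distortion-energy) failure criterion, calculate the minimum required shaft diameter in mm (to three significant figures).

σ_allow = σ_y/n = 262/1.97 = 133.0 MPa.
For a solid shaft σ_b = 32M/(πd³) and τ = 16T/(πd³), so the von Mises stress is σ' = (16/πd³)·√(4M²+3T²).
√(4M²+3T²) = √(4×(2.570×10^7)² + 3×(4.420×10^7)²) = 9.221×10^7 N·mm.
d³ = 16×9.221×10^7/(π×133.0) = 3.531×10^6 mm³.
d = 152.3 mm.

d = 152 mm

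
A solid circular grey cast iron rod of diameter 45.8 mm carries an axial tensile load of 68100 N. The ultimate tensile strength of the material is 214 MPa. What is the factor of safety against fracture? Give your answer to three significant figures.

n = 5.18

A = πd²/4 = 1647 mm².
σ = F/A = 68100/1647 = 41.34 MPa.
n = 214/41.34 = 5.177.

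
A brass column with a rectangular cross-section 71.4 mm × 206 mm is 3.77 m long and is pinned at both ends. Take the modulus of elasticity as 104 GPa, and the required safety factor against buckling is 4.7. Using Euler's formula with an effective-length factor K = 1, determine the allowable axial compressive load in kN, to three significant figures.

Buckling occurs about the weak axis: I_min = h·b³/12 = 206×71.4³/12 = 6.249×10^6 mm⁴ (b = 71.4 mm is the smaller dimension).
Effective length L_e = KL = 1×3.77 m = 3770 mm.
Euler critical load P_cr = π²EI/L_e² = π²×104000×6.249×10^6/3770² = 451300 N.
P_allow = P_cr/n = 451300/4.7 = 96010 N.

P_allow = 96.0 kN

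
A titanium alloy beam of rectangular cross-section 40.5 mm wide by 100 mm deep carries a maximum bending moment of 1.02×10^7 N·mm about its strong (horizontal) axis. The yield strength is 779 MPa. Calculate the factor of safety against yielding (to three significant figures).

n = 5.16

Section modulus S = bh²/6 = 40.5×100²/6 = 67500 mm³.
σ = M/S = 1.0200×10^7/67500 = 151.1 MPa.
n = 779/151.1 = 5.155.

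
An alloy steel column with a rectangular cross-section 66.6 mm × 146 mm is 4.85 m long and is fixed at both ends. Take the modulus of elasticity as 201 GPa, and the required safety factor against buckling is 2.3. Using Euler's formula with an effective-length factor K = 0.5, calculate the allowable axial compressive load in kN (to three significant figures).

P_allow = 527 kN

Buckling occurs about the weak axis: I_min = h·b³/12 = 146×66.6³/12 = 3.594×10^6 mm⁴ (b = 66.6 mm is the smaller dimension).
Effective length L_e = KL = 0.5×4.85 m = 2425 mm.
Euler critical load P_cr = π²EI/L_e² = π²×201000×3.594×10^6/2425² = 1.212×10^6 N.
P_allow = P_cr/n = 1.212×10^6/2.3 = 527200 N.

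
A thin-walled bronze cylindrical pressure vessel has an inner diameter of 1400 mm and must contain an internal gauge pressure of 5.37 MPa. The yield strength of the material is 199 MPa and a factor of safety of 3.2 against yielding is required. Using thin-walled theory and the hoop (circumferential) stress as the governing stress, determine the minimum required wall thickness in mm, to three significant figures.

σ_allow = 199/3.2 = 62.19 MPa.
Hoop stress σ_h = pD/(2t), so t = pD/(2σ_allow) = 5.37×1400/(2×62.19) = 60.45 mm.

t = 60.4 mm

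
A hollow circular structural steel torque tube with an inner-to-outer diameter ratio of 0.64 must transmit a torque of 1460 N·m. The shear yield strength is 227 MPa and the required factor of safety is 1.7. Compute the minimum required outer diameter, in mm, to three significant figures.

τ_allow = 227/1.7 = 133.5 MPa.
For a hollow shaft τ = 16T/[πd_o³(1−k⁴)] with k = 0.64, so 1−k⁴ = 0.8322.
d_o³ = 16T/[π τ_allow (1−k⁴)] = 16×1460000/(π×133.5×0.8322) = 66910 mm³.
d_o = 40.60 mm.

d_o = 40.6 mm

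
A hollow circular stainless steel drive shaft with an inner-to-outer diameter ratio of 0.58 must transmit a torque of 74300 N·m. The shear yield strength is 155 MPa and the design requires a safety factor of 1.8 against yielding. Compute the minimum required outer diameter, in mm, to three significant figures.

d_o = 170 mm

τ_allow = 155/1.8 = 86.11 MPa.
For a hollow shaft τ = 16T/[πd_o³(1−k⁴)] with k = 0.58, so 1−k⁴ = 0.8868.
d_o³ = 16T/[π τ_allow (1−k⁴)] = 16×7.4300×10^7/(π×86.11×0.8868) = 4.955×10^6 mm³.
d_o = 170.5 mm.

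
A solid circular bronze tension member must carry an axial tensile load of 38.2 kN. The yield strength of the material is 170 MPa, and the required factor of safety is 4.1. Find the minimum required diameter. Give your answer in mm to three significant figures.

d = 34.2 mm

Allowable stress σ_allow = 170/4.1 = 41.46 MPa.
Required area A = F/σ_allow = 38200/41.46 = 921.3 mm².
A = πd²/4 → d = √(4A/π) = 34.25 mm.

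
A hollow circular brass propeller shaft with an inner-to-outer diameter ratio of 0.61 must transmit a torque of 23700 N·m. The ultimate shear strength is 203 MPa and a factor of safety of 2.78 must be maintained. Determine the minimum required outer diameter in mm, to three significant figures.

d_o = 124 mm

τ_allow = 203/2.78 = 73.02 MPa.
For a hollow shaft τ = 16T/[πd_o³(1−k⁴)] with k = 0.61, so 1−k⁴ = 0.8615.
d_o³ = 16T/[π τ_allow (1−k⁴)] = 16×2.3700×10^7/(π×73.02×0.8615) = 1.919×10^6 mm³.
d_o = 124.3 mm.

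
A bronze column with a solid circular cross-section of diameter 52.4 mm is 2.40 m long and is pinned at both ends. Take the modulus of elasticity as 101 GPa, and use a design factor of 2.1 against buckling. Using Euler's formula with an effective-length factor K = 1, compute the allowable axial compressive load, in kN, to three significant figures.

I = πd⁴/64 = π×52.4⁴/64 = 370100 mm⁴.
Effective length L_e = KL = 1×2.40 m = 2400 mm.
Euler critical load P_cr = π²EI/L_e² = π²×101000×370100/2400² = 64050 N.
P_allow = P_cr/n = 64050/2.1 = 30500 N.

P_allow = 30.5 kN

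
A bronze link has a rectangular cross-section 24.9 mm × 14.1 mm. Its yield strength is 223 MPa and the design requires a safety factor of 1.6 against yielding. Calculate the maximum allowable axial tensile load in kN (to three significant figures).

σ_allow = 223/1.6 = 139.4 MPa.
A = 24.9×14.1 = 351.1 mm².
F_allow = σ_allow × A = 139.4×351.1 = 48930 N.

F_allow = 48.9 kN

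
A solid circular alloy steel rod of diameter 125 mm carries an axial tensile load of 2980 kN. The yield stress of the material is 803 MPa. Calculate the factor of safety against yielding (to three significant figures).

n = 3.31

A = πd²/4 = 12270 mm².
σ = F/A = 2980000/12270 = 242.8 MPa.
n = 803/242.8 = 3.307.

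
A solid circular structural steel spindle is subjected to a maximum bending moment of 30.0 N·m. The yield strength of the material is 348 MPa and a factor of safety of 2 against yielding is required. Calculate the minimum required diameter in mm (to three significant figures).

σ_allow = 348/2 = 174.0 MPa.
For a solid circular section σ = 32M/(πd³), so d³ = 32M/(π σ_allow) = 32×30000/(π×174.0) = 1756 mm³.
d = 12.06 mm.

d = 12.1 mm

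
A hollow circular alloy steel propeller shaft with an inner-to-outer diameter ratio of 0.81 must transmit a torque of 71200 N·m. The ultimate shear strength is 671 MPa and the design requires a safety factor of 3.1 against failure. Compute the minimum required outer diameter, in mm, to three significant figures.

d_o = 143 mm

τ_allow = 671/3.1 = 216.5 MPa.
For a hollow shaft τ = 16T/[πd_o³(1−k⁴)] with k = 0.81, so 1−k⁴ = 0.5695.
d_o³ = 16T/[π τ_allow (1−k⁴)] = 16×7.1200×10^7/(π×216.5×0.5695) = 2.942×10^6 mm³.
d_o = 143.3 mm.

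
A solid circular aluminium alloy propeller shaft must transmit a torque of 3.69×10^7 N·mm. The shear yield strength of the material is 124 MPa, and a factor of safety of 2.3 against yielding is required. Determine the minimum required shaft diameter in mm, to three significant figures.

Allowable shear stress τ_allow = 124/2.3 = 53.91 MPa.
For a solid shaft τ = 16T/(πd³), so d³ = 16T/(π τ_allow) = 16×3.6900×10^7/(π×53.91) = 3.486×10^6 mm³.
d = (3.486×10^6)^(1/3) = 151.6 mm.

d = 152 mm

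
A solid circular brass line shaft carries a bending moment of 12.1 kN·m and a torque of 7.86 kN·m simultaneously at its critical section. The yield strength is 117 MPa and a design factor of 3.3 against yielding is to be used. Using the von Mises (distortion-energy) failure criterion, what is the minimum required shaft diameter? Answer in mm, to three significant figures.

σ_allow = σ_y/n = 117/3.3 = 35.45 MPa.
For a solid shaft σ_b = 32M/(πd³) and τ = 16T/(πd³), so the von Mises stress is σ' = (16/πd³)·√(4M²+3T²).
√(4M²+3T²) = √(4×(1.210×10^7)² + 3×(7.860×10^6)²) = 2.777×10^7 N·mm.
d³ = 16×2.777×10^7/(π×35.45) = 3.989×10^6 mm³.
d = 158.6 mm.

d = 159 mm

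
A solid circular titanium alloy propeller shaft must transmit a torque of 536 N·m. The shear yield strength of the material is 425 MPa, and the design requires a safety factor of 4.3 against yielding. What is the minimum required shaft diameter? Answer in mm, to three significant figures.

d = 30.2 mm

Allowable shear stress τ_allow = 425/4.3 = 98.84 MPa.
For a solid shaft τ = 16T/(πd³), so d³ = 16T/(π τ_allow) = 16×536000/(π×98.84) = 27620 mm³.
d = (27620)^(1/3) = 30.23 mm.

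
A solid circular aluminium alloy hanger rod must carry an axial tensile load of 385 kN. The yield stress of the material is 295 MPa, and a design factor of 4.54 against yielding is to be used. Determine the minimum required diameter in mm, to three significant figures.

d = 86.9 mm

Allowable stress σ_allow = 295/4.54 = 64.98 MPa.
Required area A = F/σ_allow = 385000/64.98 = 5925 mm².
A = πd²/4 → d = √(4A/π) = 86.86 mm.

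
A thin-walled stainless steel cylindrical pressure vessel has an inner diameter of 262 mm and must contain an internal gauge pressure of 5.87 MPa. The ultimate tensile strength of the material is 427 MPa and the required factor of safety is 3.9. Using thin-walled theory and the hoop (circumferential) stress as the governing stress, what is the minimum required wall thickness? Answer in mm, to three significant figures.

σ_allow = 427/3.9 = 109.5 MPa.
Hoop stress σ_h = pD/(2t), so t = pD/(2σ_allow) = 5.87×262/(2×109.5) = 7.023 mm.

t = 7.02 mm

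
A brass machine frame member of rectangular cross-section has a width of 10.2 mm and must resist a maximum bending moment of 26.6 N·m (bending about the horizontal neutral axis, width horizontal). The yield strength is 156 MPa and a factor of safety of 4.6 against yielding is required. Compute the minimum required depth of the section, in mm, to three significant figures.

σ_allow = 156/4.6 = 33.91 MPa.
For a rectangular section σ = 6M/(bh²), so h² = 6M/(b σ_allow) = 6×26600/(10.2×33.91) = 461.4 mm².
h = 21.48 mm.

h = 21.5 mm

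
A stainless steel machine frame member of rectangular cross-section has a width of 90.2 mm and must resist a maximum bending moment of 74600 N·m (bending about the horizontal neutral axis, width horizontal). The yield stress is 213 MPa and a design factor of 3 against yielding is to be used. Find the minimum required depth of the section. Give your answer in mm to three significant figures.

h = 264 mm

σ_allow = 213/3 = 71.00 MPa.
For a rectangular section σ = 6M/(bh²), so h² = 6M/(b σ_allow) = 6×7.4600×10^7/(90.2×71.00) = 69890 mm².
h = 264.4 mm.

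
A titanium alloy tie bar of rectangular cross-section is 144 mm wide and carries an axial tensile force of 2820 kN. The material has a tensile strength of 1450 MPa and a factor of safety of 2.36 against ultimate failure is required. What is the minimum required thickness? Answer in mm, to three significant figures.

t = 31.9 mm

σ_allow = 1450/2.36 = 614.4 MPa.
Required area A = F/σ_allow = 2820000/614.4 = 4590 mm².
t = A/w = 4590/144 = 31.87 mm.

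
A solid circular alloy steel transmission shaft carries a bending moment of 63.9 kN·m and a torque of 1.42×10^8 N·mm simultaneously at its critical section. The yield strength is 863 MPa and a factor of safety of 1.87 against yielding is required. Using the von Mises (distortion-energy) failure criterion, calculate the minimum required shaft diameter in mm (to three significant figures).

σ_allow = σ_y/n = 863/1.87 = 461.5 MPa.
For a solid shaft σ_b = 32M/(πd³) and τ = 16T/(πd³), so the von Mises stress is σ' = (16/πd³)·√(4M²+3T²).
√(4M²+3T²) = √(4×(6.390×10^7)² + 3×(1.420×10^8)²) = 2.772×10^8 N·mm.
d³ = 16×2.772×10^8/(π×461.5) = 3.059×10^6 mm³.
d = 145.2 mm.

d = 145 mm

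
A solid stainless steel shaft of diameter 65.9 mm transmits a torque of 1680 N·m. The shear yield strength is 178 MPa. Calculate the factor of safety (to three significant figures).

τ = 16T/(πd³) = 16×1680000/(π×65.9³) = 29.90 MPa.
n = τ_limit/τ = 178/29.90 = 5.954.

n = 5.95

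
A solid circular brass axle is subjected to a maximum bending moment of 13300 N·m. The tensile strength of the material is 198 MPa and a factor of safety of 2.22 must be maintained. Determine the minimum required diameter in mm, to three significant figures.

σ_allow = 198/2.22 = 89.19 MPa.
For a solid circular section σ = 32M/(πd³), so d³ = 32M/(π σ_allow) = 32×1.3300×10^7/(π×89.19) = 1.519×10^6 mm³.
d = 115.0 mm.

d = 115 mm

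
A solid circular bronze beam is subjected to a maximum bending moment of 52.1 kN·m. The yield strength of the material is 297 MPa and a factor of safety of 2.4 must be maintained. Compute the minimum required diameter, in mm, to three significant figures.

d = 162 mm

σ_allow = 297/2.4 = 123.8 MPa.
For a solid circular section σ = 32M/(πd³), so d³ = 32M/(π σ_allow) = 32×5.2100×10^7/(π×123.8) = 4.288×10^6 mm³.
d = 162.5 mm.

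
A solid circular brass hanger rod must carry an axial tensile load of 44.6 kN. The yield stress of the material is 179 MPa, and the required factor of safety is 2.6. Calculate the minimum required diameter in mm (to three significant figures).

Allowable stress σ_allow = 179/2.6 = 68.85 MPa.
Required area A = F/σ_allow = 44600/68.85 = 647.8 mm².
A = πd²/4 → d = √(4A/π) = 28.72 mm.

d = 28.7 mm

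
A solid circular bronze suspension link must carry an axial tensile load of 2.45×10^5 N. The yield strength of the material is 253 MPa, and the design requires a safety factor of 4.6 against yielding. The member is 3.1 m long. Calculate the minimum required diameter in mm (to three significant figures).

Allowable stress σ_allow = 253/4.6 = 55.00 MPa.
Required area A = F/σ_allow = 245000/55.00 = 4455 mm².
A = πd²/4 → d = √(4A/π) = 75.31 mm.

d = 75.3 mm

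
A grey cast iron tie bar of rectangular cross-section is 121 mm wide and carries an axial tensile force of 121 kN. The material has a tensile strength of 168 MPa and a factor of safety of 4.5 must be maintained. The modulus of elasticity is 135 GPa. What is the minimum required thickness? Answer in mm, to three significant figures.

t = 26.8 mm

σ_allow = 168/4.5 = 37.33 MPa.
Required area A = F/σ_allow = 121000/37.33 = 3241 mm².
t = A/w = 3241/121 = 26.79 mm.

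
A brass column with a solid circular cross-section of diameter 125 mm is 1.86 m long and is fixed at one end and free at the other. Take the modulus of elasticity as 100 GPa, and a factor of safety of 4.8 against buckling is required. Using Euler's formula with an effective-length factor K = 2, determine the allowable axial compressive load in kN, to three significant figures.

I = πd⁴/64 = π×125⁴/64 = 1.198×10^7 mm⁴.
Effective length L_e = KL = 2×1.86 m = 3720 mm.
Euler critical load P_cr = π²EI/L_e² = π²×100000×1.198×10^7/3720² = 854700 N.
P_allow = P_cr/n = 854700/4.8 = 178100 N.

P_allow = 178 kN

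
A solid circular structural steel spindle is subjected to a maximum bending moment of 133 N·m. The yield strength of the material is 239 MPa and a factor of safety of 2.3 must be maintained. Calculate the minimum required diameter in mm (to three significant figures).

d = 23.5 mm

σ_allow = 239/2.3 = 103.9 MPa.
For a solid circular section σ = 32M/(πd³), so d³ = 32M/(π σ_allow) = 32×133000/(π×103.9) = 13040 mm³.
d = 23.54 mm.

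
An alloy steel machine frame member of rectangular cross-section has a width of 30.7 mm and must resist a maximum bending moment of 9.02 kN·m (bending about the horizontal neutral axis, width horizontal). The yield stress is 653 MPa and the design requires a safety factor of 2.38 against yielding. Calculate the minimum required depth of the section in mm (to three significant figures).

σ_allow = 653/2.38 = 274.4 MPa.
For a rectangular section σ = 6M/(bh²), so h² = 6M/(b σ_allow) = 6×9020000/(30.7×274.4) = 6425 mm².
h = 80.16 mm.

h = 80.2 mm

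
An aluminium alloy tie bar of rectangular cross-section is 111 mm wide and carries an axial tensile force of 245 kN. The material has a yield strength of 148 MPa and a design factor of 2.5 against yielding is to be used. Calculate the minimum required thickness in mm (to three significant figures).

t = 37.3 mm

σ_allow = 148/2.5 = 59.20 MPa.
Required area A = F/σ_allow = 245000/59.20 = 4139 mm².
t = A/w = 4139/111 = 37.28 mm.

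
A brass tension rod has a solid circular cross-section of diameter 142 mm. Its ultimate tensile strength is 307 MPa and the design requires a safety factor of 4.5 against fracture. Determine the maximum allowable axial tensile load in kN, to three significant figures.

F_allow = 1080 kN

σ_allow = 307/4.5 = 68.22 MPa.
A = πd²/4 = π×142²/4 = 15840 mm².
F_allow = σ_allow × A = 68.22×15840 = 1.080×10^6 N.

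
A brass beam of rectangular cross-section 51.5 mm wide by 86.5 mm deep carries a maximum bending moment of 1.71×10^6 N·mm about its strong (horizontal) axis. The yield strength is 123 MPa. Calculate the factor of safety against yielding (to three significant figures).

n = 4.62

Section modulus S = bh²/6 = 51.5×86.5²/6 = 64220 mm³.
σ = M/S = 1710000/64220 = 26.63 MPa.
n = 123/26.63 = 4.620.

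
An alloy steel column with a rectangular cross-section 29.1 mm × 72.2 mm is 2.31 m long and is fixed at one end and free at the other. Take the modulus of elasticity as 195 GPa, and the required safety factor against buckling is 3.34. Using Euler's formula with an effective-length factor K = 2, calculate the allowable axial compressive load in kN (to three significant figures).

Buckling occurs about the weak axis: I_min = h·b³/12 = 72.2×29.1³/12 = 148300 mm⁴ (b = 29.1 mm is the smaller dimension).
Effective length L_e = KL = 2×2.31 m = 4620 mm.
Euler critical load P_cr = π²EI/L_e² = π²×195000×148300/4620² = 13370 N.
P_allow = P_cr/n = 13370/3.34 = 4003 N.

P_allow = 4.00 kN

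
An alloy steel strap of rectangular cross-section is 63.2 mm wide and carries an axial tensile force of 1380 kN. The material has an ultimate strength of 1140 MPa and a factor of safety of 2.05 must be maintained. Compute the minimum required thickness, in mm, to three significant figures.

σ_allow = 1140/2.05 = 556.1 MPa.
Required area A = F/σ_allow = 1380000/556.1 = 2482 mm².
t = A/w = 2482/63.2 = 39.27 mm.

t = 39.3 mm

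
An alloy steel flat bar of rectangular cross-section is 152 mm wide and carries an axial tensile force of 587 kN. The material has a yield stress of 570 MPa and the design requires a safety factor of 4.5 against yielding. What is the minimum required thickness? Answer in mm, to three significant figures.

σ_allow = 570/4.5 = 126.7 MPa.
Required area A = F/σ_allow = 587000/126.7 = 4634 mm².
t = A/w = 4634/152 = 30.49 mm.

t = 30.5 mm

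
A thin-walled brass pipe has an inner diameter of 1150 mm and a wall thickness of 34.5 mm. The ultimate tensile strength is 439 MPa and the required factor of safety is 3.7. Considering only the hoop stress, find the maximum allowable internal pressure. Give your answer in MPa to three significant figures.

p_allow = 7.12 MPa

σ_allow = 439/3.7 = 118.6 MPa.
σ_h = pD/(2t) → p_allow = 2σ_allow t/D = 2×118.6×34.5/1150 = 7.119 MPa.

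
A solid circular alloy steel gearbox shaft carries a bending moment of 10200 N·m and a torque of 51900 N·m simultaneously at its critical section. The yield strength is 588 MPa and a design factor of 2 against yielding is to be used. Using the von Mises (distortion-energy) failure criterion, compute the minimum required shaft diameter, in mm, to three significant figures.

d = 117 mm

σ_allow = σ_y/n = 588/2 = 294.0 MPa.
For a solid shaft σ_b = 32M/(πd³) and τ = 16T/(πd³), so the von Mises stress is σ' = (16/πd³)·√(4M²+3T²).
√(4M²+3T²) = √(4×(1.020×10^7)² + 3×(5.190×10^7)²) = 9.218×10^7 N·mm.
d³ = 16×9.218×10^7/(π×294.0) = 1.597×10^6 mm³.
d = 116.9 mm.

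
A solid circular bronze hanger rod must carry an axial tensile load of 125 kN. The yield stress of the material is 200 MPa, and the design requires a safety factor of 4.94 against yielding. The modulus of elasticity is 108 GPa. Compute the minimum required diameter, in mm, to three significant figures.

Allowable stress σ_allow = 200/4.94 = 40.49 MPa.
Required area A = F/σ_allow = 125000/40.49 = 3088 mm².
A = πd²/4 → d = √(4A/π) = 62.70 mm.

d = 62.7 mm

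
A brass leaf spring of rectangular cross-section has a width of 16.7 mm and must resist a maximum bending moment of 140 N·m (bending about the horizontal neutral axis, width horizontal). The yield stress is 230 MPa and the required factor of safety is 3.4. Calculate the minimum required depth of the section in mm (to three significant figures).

h = 27.3 mm

σ_allow = 230/3.4 = 67.65 MPa.
For a rectangular section σ = 6M/(bh²), so h² = 6M/(b σ_allow) = 6×140000/(16.7×67.65) = 743.6 mm².
h = 27.27 mm.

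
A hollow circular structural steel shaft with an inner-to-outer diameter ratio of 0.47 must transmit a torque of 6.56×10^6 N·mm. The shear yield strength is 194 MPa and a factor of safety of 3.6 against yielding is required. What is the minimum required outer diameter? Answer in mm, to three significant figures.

d_o = 86.7 mm

τ_allow = 194/3.6 = 53.89 MPa.
For a hollow shaft τ = 16T/[πd_o³(1−k⁴)] with k = 0.47, so 1−k⁴ = 0.9512.
d_o³ = 16T/[π τ_allow (1−k⁴)] = 16×6560000/(π×53.89×0.9512) = 651800 mm³.
d_o = 86.70 mm.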